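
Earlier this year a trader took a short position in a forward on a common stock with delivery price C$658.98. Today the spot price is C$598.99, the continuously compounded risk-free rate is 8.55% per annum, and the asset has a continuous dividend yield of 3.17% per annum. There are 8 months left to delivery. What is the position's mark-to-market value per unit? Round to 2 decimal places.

Current fair forward for the remaining 8 months: F = S·e^((r − q)·T), (r − q) = 0.0855 − 0.0317 = 0.0538
F = 598.99 · e^(0.0538 × 8/12) = 598.99 × 1.036518 = 620.8639
Value of long forward = (F − K)·e^(−rT) = (620.8639 − 658.98) · e^(−0.0855·8/12)
= -38.1161 × 0.944594 = -36.00
Short position value = −(long value) = C$36.00

C$36.00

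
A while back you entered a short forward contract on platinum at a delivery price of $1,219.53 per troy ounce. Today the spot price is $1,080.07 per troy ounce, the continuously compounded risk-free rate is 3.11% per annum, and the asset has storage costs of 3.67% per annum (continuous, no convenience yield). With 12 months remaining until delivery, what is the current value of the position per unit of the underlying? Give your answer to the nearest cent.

$61.74 per troy ounce

Current fair forward for the remaining 12 months: F = S·e^((r + u)·T), (r + u) = 0.0311 + 0.0367 = 0.0678
F = 1080.07 · e^(0.0678 × 12/12) = 1080.07 × 1.07015126 = 1155.8383
Value of long forward = (F − K)·e^(−rT) = (1155.8383 − 1219.53) · e^(−0.0311·12/12)
= -63.6917 × 0.96937863 = -61.74
Short position value = −(long value) = $61.74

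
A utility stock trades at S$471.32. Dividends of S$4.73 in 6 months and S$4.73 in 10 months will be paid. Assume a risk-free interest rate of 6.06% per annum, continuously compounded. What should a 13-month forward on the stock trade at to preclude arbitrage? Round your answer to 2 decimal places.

PV(dividends) I = 4.73·e^(−0.0606·6/12) + 4.73·e^(−0.0606·10/12)
I = 4.5888 + 4.4971 = 9.0859
F = (S − I)·e^(rT) = (471.32 − 9.0859) · e^(0.0606·13/12)
= 462.2341 · e^0.065650 = 462.2341 × 1.067853 = S$493.60

S$493.60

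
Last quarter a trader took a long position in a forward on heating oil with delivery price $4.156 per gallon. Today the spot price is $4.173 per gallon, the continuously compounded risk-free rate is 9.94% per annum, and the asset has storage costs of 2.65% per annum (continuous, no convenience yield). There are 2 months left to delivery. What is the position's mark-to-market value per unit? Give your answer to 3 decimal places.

Current fair forward for the remaining 2 months: F = S·e^((r + u)·T), (r + u) = 0.0994 + 0.0265 = 0.1259
F = 4.173 · e^(0.1259 × 2/12) = 4.173 × 1.021205 = 4.2615
Value of long forward = (F − K)·e^(−rT) = (4.2615 − 4.156) · e^(−0.0994·2/12)
= 0.1055 × 0.983570 = 0.104

$0.104 per gallon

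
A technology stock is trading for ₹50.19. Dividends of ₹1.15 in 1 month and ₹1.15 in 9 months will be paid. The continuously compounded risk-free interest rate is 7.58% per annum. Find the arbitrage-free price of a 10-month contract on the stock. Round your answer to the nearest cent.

PV(dividends) I = 1.15·e^(−0.0758·1/12) + 1.15·e^(−0.0758·9/12)
I = 1.1428 + 1.0864 = 2.2292
F = (S − I)·e^(rT) = (50.19 − 2.2292) · e^(0.0758·10/12)
= 47.9608 · e^0.063167 = 47.9608 × 1.065205 = ₹51.09

₹51.09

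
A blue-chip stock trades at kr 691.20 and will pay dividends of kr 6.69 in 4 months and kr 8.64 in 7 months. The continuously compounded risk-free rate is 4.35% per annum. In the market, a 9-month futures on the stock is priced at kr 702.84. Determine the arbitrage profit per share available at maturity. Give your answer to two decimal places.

kr 4.23 per share

PV(dividends) I = 6.69·e^(−0.0435·4/12) + 8.64·e^(−0.0435·7/12) = 15.0172
Fair futures F* = (S − I)·e^(rT) = (691.20 − 15.0172)·e^0.032625 = 676.1828 × 1.033163 = 698.6071
Market kr 702.84 > fair 698.6071: forward overpriced → cash-and-carry (borrow at r, buy the stock and collect the dividends, short the forward).
Profit at T = |F_mkt − F*| = |702.84 − 698.6071| = kr 4.23 per share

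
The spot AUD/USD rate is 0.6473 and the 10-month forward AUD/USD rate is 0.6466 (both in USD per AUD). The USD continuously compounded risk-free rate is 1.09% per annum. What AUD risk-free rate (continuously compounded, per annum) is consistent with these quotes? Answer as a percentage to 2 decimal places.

F = S·e^((r_USD − r_AUD)T) ⇒ r_AUD = r_USD − ln(F/S)/T
ln(0.6466/0.6473) = -0.001082; /(10/12) = -0.001298
r_AUD = 0.0109 + 0.001298 = 0.012198
r_AUD = 1.22%

1.22%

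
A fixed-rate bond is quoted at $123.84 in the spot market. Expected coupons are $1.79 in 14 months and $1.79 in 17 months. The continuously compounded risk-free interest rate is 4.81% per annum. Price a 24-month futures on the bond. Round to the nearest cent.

$132.64

PV(coupons) I = 1.79·e^(−0.0481·14/12) + 1.79·e^(−0.0481·17/12)
I = 1.6923 + 1.6721 = 3.3644
F = (S − I)·e^(rT) = (123.84 − 3.3644) · e^(0.0481·24/12)
= 120.4756 · e^0.096200 = 120.4756 × 1.100979 = $132.64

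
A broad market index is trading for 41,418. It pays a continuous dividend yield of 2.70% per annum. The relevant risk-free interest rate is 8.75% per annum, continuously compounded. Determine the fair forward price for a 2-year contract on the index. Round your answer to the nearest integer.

46,745

F = S·e^((r − q)T) = 41418 · e^((0.0875 − 0.0270) × 2)
= 41418 · e^0.121000 = 41418 × 1.128625
F = 46,745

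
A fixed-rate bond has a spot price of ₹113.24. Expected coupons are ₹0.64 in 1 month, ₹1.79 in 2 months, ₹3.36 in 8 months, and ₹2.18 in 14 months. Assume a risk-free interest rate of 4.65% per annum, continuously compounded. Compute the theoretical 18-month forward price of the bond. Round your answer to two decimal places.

₹113.13

PV(coupons) I = 0.64·e^(−0.0465·1/12) + 1.79·e^(−0.0465·2/12) + 3.36·e^(−0.0465·8/12) + 2.18·e^(−0.0465·14/12)
I = 0.6375 + 1.7762 + 3.2574 + 2.0649 = 7.7360
F = (S − I)·e^(rT) = (113.24 − 7.7360) · e^(0.0465·18/12)
= 105.5040 · e^0.069750 = 105.5040 × 1.072240 = ₹113.13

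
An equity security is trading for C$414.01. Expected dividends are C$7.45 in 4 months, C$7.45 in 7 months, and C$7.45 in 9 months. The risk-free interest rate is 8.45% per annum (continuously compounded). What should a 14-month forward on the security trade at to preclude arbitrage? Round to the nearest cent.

PV(dividends) I = 7.45·e^(−0.0845·4/12) + 7.45·e^(−0.0845·7/12) + 7.45·e^(−0.0845·9/12)
I = 7.2431 + 7.0917 + 6.9925 = 21.3273
F = (S − I)·e^(rT) = (414.01 − 21.3273) · e^(0.0845·14/12)
= 392.6827 · e^0.098583 = 392.6827 × 1.103606 = C$433.37

C$433.37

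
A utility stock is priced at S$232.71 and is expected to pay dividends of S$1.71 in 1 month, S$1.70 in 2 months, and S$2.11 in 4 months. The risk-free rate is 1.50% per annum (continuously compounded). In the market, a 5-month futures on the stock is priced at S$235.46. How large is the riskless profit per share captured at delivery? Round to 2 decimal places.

S$6.83 per share

PV(dividends) I = 1.71·e^(−0.0150·1/12) + 1.70·e^(−0.0150·2/12) + 2.11·e^(−0.0150·4/12) = 5.5031
Fair futures F* = (S − I)·e^(rT) = (232.71 − 5.5031)·e^0.006250 = 227.2069 × 1.006270 = 228.6315
Market S$235.46 > fair 228.6315: forward overpriced → cash-and-carry (borrow at r, buy the stock and collect the dividends, short the forward).
Profit at T = |F_mkt − F*| = |235.46 − 228.6315| = S$6.83 per share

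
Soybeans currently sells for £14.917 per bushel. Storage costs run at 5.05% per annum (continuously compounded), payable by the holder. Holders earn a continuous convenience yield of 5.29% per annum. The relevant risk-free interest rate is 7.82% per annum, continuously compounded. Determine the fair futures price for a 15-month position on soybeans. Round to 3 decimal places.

Net carry = r + u − y = 0.0782 + 0.0505 − 0.0529 = 0.0758
F = S·e^((r+u−y)T) = 14.917 · e^(0.0758 × 15/12) = 14.917 · e^0.094750
= 14.917 × 1.099384 = £16.400 per bushel

£16.400 per bushel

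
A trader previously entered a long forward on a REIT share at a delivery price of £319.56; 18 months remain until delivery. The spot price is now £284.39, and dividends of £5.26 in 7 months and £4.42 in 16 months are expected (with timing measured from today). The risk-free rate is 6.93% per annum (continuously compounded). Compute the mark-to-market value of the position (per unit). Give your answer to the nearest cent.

-£12.70

PV(remaining dividends) I = 5.26·e^(−0.0693·7/12) + 4.42·e^(−0.0693·16/12) = 9.0815
Current forward F = (S − I)·e^(rT) = (284.39 − 9.0815)·e^(0.0693·18/12) = 275.3085 × 1.109545 = 305.4672
Value (long) = (F − K)·e^(−rT) = (305.4672 − 319.56) × 0.901270 = -12.7014
Value = -£12.70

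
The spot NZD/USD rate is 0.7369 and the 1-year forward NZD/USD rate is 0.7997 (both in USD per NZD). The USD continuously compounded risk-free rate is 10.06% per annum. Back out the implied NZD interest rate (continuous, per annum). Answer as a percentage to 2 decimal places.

1.88%

F = S·e^((r_USD − r_NZD)T) ⇒ r_NZD = r_USD − ln(F/S)/T
ln(0.7997/0.7369) = 0.081784; /(12/12) = 0.081784
r_NZD = 0.1006 − 0.081784 = 0.018816
r_NZD = 1.88%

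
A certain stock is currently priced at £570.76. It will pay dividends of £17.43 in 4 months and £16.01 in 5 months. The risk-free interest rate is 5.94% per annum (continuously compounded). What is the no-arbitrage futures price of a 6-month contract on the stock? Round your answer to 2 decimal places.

£554.27

PV(dividends) I = 17.43·e^(−0.0594·4/12) + 16.01·e^(−0.0594·5/12)
I = 17.0883 + 15.6186 = 32.7069
F = (S − I)·e^(rT) = (570.76 − 32.7069) · e^(0.0594·6/12)
= 538.0531 · e^0.029700 = 538.0531 × 1.030145 = £554.27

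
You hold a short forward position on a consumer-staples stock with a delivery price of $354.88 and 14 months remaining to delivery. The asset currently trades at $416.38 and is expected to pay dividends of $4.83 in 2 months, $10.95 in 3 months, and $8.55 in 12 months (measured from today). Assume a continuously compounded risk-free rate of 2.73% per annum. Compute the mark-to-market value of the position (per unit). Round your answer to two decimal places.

-$48.62

PV(remaining dividends) I = 4.83·e^(−0.0273·2/12) + 10.95·e^(−0.0273·3/12) + 8.55·e^(−0.0273·12/12) = 24.0033
Current forward F = (S − I)·e^(rT) = (416.38 − 24.0033)·e^(0.0273·14/12) = 392.3767 × 1.032363 = 405.0752
Value (long) = (F − K)·e^(−rT) = (405.0752 − 354.88) × 0.968652 = 48.6217
Short position value = −(long value) = -$48.62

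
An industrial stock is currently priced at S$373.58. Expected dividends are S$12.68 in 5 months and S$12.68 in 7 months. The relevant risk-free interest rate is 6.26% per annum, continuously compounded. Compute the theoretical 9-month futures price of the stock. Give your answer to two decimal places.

S$365.78

PV(dividends) I = 12.68·e^(−0.0626·5/12) + 12.68·e^(−0.0626·7/12)
I = 12.3535 + 12.2253 = 24.5788
F = (S − I)·e^(rT) = (373.58 − 24.5788) · e^(0.0626·9/12)
= 349.0012 · e^0.046950 = 349.0012 × 1.048070 = S$365.78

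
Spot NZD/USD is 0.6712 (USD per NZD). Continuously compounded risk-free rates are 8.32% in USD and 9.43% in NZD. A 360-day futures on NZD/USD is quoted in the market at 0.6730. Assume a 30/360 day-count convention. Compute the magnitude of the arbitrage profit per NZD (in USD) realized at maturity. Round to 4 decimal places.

Fair futures: F* = S·e^(carry·T), with carry = (r_USD − r_NZD) = 0.0832 − 0.0943 = -0.0111
F* = 0.6712 · e^(-0.0111 × 360/360) = 0.6712 · e^-0.011100 = 0.6712 × 0.988961 = 0.6638
Market 0.6730 > fair 0.6638: forward overpriced → cash-and-carry (buy spot, short the forward).
At maturity, profit = |F_mkt − F*| = |0.6730 − 0.6638| = 0.0092 per NZD (in USD)

0.0092 per NZD (in USD)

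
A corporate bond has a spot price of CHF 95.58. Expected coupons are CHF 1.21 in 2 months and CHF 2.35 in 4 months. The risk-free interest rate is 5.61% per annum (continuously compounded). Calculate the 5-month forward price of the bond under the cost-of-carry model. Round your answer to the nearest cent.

PV(coupons) I = 1.21·e^(−0.0561·2/12) + 2.35·e^(−0.0561·4/12)
I = 1.1987 + 2.3065 = 3.5052
F = (S − I)·e^(rT) = (95.58 − 3.5052) · e^(0.0561·5/12)
= 92.0748 · e^0.023375 = 92.0748 × 1.023650 = CHF 94.25

CHF 94.25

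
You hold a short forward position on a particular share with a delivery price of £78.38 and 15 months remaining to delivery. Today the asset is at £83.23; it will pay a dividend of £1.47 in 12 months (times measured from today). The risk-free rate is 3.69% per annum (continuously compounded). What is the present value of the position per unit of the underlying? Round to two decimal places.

PV(remaining dividends) I = 1.47·e^(−0.0369·12/12) = 1.4167
Current forward F = (S − I)·e^(rT) = (83.23 − 1.4167)·e^(0.0369·15/12) = 81.8133 × 1.047205 = 85.6753
Value (long) = (F − K)·e^(−rT) = (85.6753 − 78.38) × 0.954923 = 6.9664
Short position value = −(long value) = -£6.97

-£6.97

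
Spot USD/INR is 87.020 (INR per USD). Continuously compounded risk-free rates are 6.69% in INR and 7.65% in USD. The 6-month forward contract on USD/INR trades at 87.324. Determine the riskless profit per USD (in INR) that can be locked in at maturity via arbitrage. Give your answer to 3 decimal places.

0.721 per USD (in INR)

Fair forward: F* = S·e^(carry·T), with carry = (r_INR − r_USD) = 0.0669 − 0.0765 = -0.0096
F* = 87.020 · e^(-0.0096 × 6/12) = 87.020 · e^-0.004800 = 87.020 × 0.995212 = 86.6033
Market 87.324 > fair 86.6033: forward overpriced → cash-and-carry (buy spot, short the forward).
At maturity, profit = |F_mkt − F*| = |87.324 − 86.6033| = 0.721 per USD (in INR)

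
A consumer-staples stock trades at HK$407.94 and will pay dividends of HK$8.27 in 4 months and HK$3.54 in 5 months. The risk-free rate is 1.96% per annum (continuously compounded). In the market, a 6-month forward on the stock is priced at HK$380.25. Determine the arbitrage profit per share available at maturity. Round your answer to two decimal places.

HK$19.86 per share

PV(dividends) I = 8.27·e^(−0.0196·4/12) + 3.54·e^(−0.0196·5/12) = 11.7274
Fair forward F* = (S − I)·e^(rT) = (407.94 − 11.7274)·e^0.009800 = 396.2126 × 1.009848 = 400.1145
Market HK$380.25 < fair 400.1145: forward underpriced → reverse cash-and-carry (short the stock, invest proceeds at r, pay the dividends, go long the forward).
Profit at T = |F_mkt − F*| = |380.25 − 400.1145| = HK$19.86 per share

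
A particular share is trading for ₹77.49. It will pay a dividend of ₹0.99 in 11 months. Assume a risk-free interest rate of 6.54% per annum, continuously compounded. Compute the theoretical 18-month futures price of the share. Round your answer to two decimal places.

PV(dividends) I = 0.99·e^(−0.0654·11/12)
I = 0.9324
F = (S − I)·e^(rT) = (77.49 − 0.9324) · e^(0.0654·18/12)
= 76.5576 · e^0.098100 = 76.5576 × 1.103073 = ₹84.45

₹84.45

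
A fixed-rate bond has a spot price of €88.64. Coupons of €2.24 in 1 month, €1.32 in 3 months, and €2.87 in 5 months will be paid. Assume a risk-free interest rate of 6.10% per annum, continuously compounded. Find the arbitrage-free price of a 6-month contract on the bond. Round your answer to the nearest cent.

PV(coupons) I = 2.24·e^(−0.0610·1/12) + 1.32·e^(−0.0610·3/12) + 2.87·e^(−0.0610·5/12)
I = 2.2286 + 1.3000 + 2.7980 = 6.3266
F = (S − I)·e^(rT) = (88.64 − 6.3266) · e^(0.0610·6/12)
= 82.3134 · e^0.030500 = 82.3134 × 1.030970 = €84.86

€84.86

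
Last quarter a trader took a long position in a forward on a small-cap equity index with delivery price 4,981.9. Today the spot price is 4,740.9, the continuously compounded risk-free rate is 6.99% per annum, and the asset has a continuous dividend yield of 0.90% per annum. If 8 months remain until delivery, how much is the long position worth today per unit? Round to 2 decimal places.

Current fair forward for the remaining 8 months: F = S·e^((r − q)·T), (r − q) = 0.0699 − 0.0090 = 0.0609
F = 4740.9 · e^(0.0609 × 8/12) = 4740.9 × 1.04143545 = 4937.3413
Value of long forward = (F − K)·e^(−rT) = (4937.3413 − 4981.9) · e^(−0.0699·8/12)
= -44.5587 × 0.95446911 = -42.53

-42.53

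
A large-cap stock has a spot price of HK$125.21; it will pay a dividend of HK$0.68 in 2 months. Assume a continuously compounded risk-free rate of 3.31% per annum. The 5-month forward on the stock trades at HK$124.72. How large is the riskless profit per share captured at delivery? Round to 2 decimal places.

PV(dividends) I = 0.68·e^(−0.0331·2/12) = 0.6763
Fair forward F* = (S − I)·e^(rT) = (125.21 − 0.6763)·e^0.013792 = 124.5337 × 1.013888 = 126.2632
Market HK$124.72 < fair 126.2632: forward underpriced → reverse cash-and-carry (short the stock, invest proceeds at r, pay the dividends, go long the forward).
Profit at T = |F_mkt − F*| = |124.72 − 126.2632| = HK$1.54 per share

HK$1.54 per share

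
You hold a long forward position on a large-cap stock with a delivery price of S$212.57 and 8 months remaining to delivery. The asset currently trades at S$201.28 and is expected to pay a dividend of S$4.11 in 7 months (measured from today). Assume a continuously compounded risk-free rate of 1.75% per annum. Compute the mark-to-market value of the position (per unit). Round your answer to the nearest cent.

-S$12.89

PV(remaining dividends) I = 4.11·e^(−0.0175·7/12) = 4.0683
Current forward F = (S − I)·e^(rT) = (201.28 − 4.0683)·e^(0.0175·8/12) = 197.2117 × 1.011735 = 199.5260
Value (long) = (F − K)·e^(−rT) = (199.5260 − 212.57) × 0.988401 = -12.8927
Value = -S$12.89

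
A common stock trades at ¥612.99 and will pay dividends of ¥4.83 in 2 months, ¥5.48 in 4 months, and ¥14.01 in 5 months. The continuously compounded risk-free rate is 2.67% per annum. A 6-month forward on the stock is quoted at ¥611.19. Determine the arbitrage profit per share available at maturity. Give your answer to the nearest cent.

PV(dividends) I = 4.83·e^(−0.0267·2/12) + 5.48·e^(−0.0267·4/12) + 14.01·e^(−0.0267·5/12) = 24.0950
Fair forward F* = (S − I)·e^(rT) = (612.99 − 24.0950)·e^0.013350 = 588.8950 × 1.013440 = 596.8097
Market ¥611.19 > fair 596.8097: forward overpriced → cash-and-carry (borrow at r, buy the stock and collect the dividends, short the forward).
Profit at T = |F_mkt − F*| = |611.19 − 596.8097| = ¥14.38 per share

¥14.38 per share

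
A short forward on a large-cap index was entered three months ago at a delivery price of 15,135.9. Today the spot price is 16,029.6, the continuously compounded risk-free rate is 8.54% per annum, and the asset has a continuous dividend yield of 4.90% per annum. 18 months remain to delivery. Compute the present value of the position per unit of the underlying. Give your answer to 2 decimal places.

Current fair forward for the remaining 18 months: F = S·e^((r − q)·T), (r − q) = 0.0854 − 0.0490 = 0.0364
F = 16029.6 · e^(0.0364 × 18/12) = 16029.6 × 1.05611808 = 16929.1504
Value of long forward = (F − K)·e^(−rT) = (16929.1504 − 15135.9) · e^(−0.0854·18/12)
= 1793.2504 × 0.87976540 = 1577.64
Short position value = −(long value) = -1577.64

-1577.64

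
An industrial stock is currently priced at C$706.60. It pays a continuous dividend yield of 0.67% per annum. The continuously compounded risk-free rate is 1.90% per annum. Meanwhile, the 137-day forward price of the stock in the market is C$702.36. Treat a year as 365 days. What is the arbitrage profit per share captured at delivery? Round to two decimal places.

Fair forward: F* = S·e^(carry·T), with carry = (r − q) = 0.0190 − 0.0067 = 0.0123
F* = 706.60 · e^(0.0123 × 137/365) = 706.60 · e^0.004617 = 706.60 × 1.004628 = C$709.8701
Market C$702.36 < fair C$709.8701: forward underpriced → reverse cash-and-carry (short spot, go long the forward).
At maturity, profit = |F_mkt − F*| = |702.36 − 709.8701| = C$7.51 per share

C$7.51 per share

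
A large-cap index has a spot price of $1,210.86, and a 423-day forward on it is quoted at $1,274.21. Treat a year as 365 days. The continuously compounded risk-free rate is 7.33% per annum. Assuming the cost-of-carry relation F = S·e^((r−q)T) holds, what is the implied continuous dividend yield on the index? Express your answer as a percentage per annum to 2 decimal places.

From F = S·e^((r−q)T): (r − q) = ln(F/S)/T
ln(1274.21/1210.86) = ln(1.052318) = 0.050995
(r − q) = 0.050995 / (423/365) = 0.044003
q = r − ln(F/S)/T = 0.0733 − 0.044003 = 0.029297
q = 2.93%

2.93%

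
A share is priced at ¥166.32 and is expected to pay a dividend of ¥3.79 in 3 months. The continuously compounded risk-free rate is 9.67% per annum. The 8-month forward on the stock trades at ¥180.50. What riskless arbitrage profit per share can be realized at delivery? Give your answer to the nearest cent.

PV(dividends) I = 3.79·e^(−0.0967·3/12) = 3.6995
Fair forward F* = (S − I)·e^(rT) = (166.32 − 3.6995)·e^0.064467 = 162.6205 × 1.066590 = 173.4494
Market ¥180.50 > fair 173.4494: forward overpriced → cash-and-carry (borrow at r, buy the stock and collect the dividends, short the forward).
Profit at T = |F_mkt − F*| = |180.50 − 173.4494| = ¥7.05 per share

¥7.05 per share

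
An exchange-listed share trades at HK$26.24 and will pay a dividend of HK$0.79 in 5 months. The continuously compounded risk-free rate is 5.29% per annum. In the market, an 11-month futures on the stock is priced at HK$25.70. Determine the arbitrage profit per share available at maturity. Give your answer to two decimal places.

HK$1.03 per share

PV(dividends) I = 0.79·e^(−0.0529·5/12) = 0.7728
Fair futures F* = (S − I)·e^(rT) = (26.24 − 0.7728)·e^0.048492 = 25.4672 × 1.049687 = 26.7326
Market HK$25.70 < fair 26.7326: forward underpriced → reverse cash-and-carry (short the stock, invest proceeds at r, pay the dividends, go long the forward).
Profit at T = |F_mkt − F*| = |25.70 − 26.7326| = HK$1.03 per share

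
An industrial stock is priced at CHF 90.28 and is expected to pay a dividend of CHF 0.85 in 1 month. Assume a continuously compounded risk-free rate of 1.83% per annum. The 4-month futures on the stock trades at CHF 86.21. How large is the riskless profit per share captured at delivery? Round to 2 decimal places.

PV(dividends) I = 0.85·e^(−0.0183·1/12) = 0.8487
Fair futures F* = (S − I)·e^(rT) = (90.28 − 0.8487)·e^0.006100 = 89.4313 × 1.006119 = 89.9785
Market CHF 86.21 < fair 89.9785: forward underpriced → reverse cash-and-carry (short the stock, invest proceeds at r, pay the dividends, go long the forward).
Profit at T = |F_mkt − F*| = |86.21 − 89.9785| = CHF 3.77 per share

CHF 3.77 per share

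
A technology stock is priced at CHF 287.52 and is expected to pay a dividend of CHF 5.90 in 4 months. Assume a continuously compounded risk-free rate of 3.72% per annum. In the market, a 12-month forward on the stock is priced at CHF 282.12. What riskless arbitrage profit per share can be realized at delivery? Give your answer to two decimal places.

PV(dividends) I = 5.90·e^(−0.0372·4/12) = 5.8273
Fair forward F* = (S − I)·e^(rT) = (287.52 − 5.8273)·e^0.037200 = 281.6927 × 1.037901 = 292.3691
Market CHF 282.12 < fair 292.3691: forward underpriced → reverse cash-and-carry (short the stock, invest proceeds at r, pay the dividends, go long the forward).
Profit at T = |F_mkt − F*| = |282.12 − 292.3691| = CHF 10.25 per share

CHF 10.25 per share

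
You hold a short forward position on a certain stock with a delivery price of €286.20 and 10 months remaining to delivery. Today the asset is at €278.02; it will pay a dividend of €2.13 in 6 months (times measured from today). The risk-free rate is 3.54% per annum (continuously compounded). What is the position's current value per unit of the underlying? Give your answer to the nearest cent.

€1.95

PV(remaining dividends) I = 2.13·e^(−0.0354·6/12) = 2.0926
Current forward F = (S − I)·e^(rT) = (278.02 − 2.0926)·e^(0.0354·10/12) = 275.9274 × 1.029939 = 284.1884
Value (long) = (F − K)·e^(−rT) = (284.1884 − 286.20) × 0.970931 = -1.9531
Short position value = −(long value) = €1.95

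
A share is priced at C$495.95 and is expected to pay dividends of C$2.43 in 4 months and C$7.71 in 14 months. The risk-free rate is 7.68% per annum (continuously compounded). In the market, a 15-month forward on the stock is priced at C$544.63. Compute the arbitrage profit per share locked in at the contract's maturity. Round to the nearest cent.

C$9.08 per share

PV(dividends) I = 2.43·e^(−0.0768·4/12) + 7.71·e^(−0.0768·14/12) = 9.4178
Fair forward F* = (S − I)·e^(rT) = (495.95 − 9.4178)·e^0.096000 = 486.5322 × 1.100759 = 535.5547
Market C$544.63 > fair 535.5547: forward overpriced → cash-and-carry (borrow at r, buy the stock and collect the dividends, short the forward).
Profit at T = |F_mkt − F*| = |544.63 − 535.5547| = C$9.08 per share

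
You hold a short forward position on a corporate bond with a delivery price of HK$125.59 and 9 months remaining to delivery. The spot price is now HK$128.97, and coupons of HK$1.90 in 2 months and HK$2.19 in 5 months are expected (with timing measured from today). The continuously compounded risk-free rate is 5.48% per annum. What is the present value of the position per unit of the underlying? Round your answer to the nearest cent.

PV(remaining coupons) I = 1.90·e^(−0.0548·2/12) + 2.19·e^(−0.0548·5/12) = 4.0233
Current forward F = (S − I)·e^(rT) = (128.97 − 4.0233)·e^(0.0548·9/12) = 124.9467 × 1.041956 = 130.1890
Value (long) = (F − K)·e^(−rT) = (130.1890 − 125.59) × 0.959733 = 4.4138
Short position value = −(long value) = -HK$4.41

-HK$4.41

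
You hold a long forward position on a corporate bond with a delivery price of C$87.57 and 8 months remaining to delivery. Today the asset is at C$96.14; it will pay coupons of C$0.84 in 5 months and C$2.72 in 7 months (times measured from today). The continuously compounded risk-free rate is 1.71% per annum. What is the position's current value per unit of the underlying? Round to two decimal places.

PV(remaining coupons) I = 0.84·e^(−0.0171·5/12) + 2.72·e^(−0.0171·7/12) = 3.5270
Current forward F = (S − I)·e^(rT) = (96.14 − 3.5270)·e^(0.0171·8/12) = 92.6130 × 1.011465 = 93.6748
Value (long) = (F − K)·e^(−rT) = (93.6748 − 87.57) × 0.988665 = 6.0356
Value = C$6.04

C$6.04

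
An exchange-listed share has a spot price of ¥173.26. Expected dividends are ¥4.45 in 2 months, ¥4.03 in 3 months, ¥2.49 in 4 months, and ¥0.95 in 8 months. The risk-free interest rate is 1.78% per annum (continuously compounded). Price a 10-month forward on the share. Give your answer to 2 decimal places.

PV(dividends) I = 4.45·e^(−0.0178·2/12) + 4.03·e^(−0.0178·3/12) + 2.49·e^(−0.0178·4/12) + 0.95·e^(−0.0178·8/12)
I = 4.4368 + 4.0121 + 2.4753 + 0.9388 = 11.8630
F = (S − I)·e^(rT) = (173.26 − 11.8630) · e^(0.0178·10/12)
= 161.3970 · e^0.014833 = 161.3970 × 1.014944 = ¥163.81

¥163.81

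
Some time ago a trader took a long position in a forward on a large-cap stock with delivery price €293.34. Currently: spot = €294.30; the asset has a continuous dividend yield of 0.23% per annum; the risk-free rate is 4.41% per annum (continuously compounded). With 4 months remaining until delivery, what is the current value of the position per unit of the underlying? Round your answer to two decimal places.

€5.02

Current fair forward for the remaining 4 months: F = S·e^((r − q)·T), (r − q) = 0.0441 − 0.0023 = 0.0418
F = 294.30 · e^(0.0418 × 4/12) = 294.30 × 1.014031 = 298.4293
Value of long forward = (F − K)·e^(−rT) = (298.4293 − 293.34) · e^(−0.0441·4/12)
= 5.0893 × 0.985408 = 5.02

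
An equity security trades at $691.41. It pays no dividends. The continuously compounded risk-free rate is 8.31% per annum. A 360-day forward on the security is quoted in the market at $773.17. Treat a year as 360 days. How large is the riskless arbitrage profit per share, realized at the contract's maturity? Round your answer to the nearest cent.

Fair forward: F* = S·e^(carry·T), with carry = r = 0.0831
F* = 691.41 · e^(0.0831 × 360/360) = 691.41 · e^0.083100 = 691.41 × 1.086650 = $751.3207
Market $773.17 > fair $751.3207: forward overpriced → cash-and-carry (buy spot, short the forward).
At maturity, profit = |F_mkt − F*| = |773.17 − 751.3207| = $21.85 per share

$21.85 per share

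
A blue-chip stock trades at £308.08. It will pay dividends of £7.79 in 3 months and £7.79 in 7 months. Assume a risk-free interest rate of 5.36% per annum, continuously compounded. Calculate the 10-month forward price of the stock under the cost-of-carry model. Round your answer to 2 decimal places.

PV(dividends) I = 7.79·e^(−0.0536·3/12) + 7.79·e^(−0.0536·7/12)
I = 7.6863 + 7.5502 = 15.2365
F = (S − I)·e^(rT) = (308.08 − 15.2365) · e^(0.0536·10/12)
= 292.8435 · e^0.044667 = 292.8435 × 1.045680 = £306.22

£306.22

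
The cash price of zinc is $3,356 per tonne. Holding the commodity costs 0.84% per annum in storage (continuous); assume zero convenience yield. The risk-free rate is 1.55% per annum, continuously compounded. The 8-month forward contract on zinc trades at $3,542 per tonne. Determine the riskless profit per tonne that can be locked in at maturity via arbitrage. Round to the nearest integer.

$132 per tonne

Fair forward: F* = S·e^(carry·T), with carry = (r + u) = 0.0155 + 0.0084 = 0.0239
F* = 3356 · e^(0.0239 × 8/12) = 3356 · e^0.015933 = 3356 × 1.016061 = $3409.9007
Market $3542 > fair $3409.9007: forward overpriced → cash-and-carry (buy spot, short the forward).
At maturity, profit = |F_mkt − F*| = |3542 − 3409.9007| = $132 per tonne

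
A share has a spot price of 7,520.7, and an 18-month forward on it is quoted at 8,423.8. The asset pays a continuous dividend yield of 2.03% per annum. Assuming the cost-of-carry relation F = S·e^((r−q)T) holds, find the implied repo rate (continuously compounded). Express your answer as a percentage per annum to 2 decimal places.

9.59%

From F = S·e^((r−q)T): (r − q) = ln(F/S)/T
ln(8423.8/7520.7) = ln(1.120082) = 0.113402
(r − q) = 0.113402 / (18/12) = 0.075601
r = ln(F/S)/T + q = 0.075601 + 0.0203 = 0.095901
r = 9.59%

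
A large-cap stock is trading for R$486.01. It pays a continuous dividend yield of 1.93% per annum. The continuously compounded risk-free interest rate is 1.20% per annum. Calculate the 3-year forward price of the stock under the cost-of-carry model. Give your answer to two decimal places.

F = S·e^((r − q)T) = 486.01 · e^((0.0120 − 0.0193) × 3)
= 486.01 · e^-0.021900 = 486.01 × 0.978338
F = R$475.48

R$475.48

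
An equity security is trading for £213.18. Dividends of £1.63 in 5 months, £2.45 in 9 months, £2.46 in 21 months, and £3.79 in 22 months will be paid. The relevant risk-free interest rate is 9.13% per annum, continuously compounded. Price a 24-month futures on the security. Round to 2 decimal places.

£244.89

PV(dividends) I = 1.63·e^(−0.0913·5/12) + 2.45·e^(−0.0913·9/12) + 2.46·e^(−0.0913·21/12) + 3.79·e^(−0.0913·22/12)
I = 1.5692 + 2.2879 + 2.0967 + 3.2059 = 9.1597
F = (S − I)·e^(rT) = (213.18 − 9.1597) · e^(0.0913·24/12)
= 204.0203 · e^0.182600 = 204.0203 × 1.200334 = £244.89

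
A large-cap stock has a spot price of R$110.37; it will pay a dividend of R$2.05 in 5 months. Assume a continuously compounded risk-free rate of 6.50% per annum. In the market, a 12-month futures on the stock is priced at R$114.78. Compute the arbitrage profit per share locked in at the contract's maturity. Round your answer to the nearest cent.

PV(dividends) I = 2.05·e^(−0.0650·5/12) = 1.9952
Fair futures F* = (S − I)·e^(rT) = (110.37 − 1.9952)·e^0.065000 = 108.3748 × 1.067159 = 115.6531
Market R$114.78 < fair 115.6531: forward underpriced → reverse cash-and-carry (short the stock, invest proceeds at r, pay the dividends, go long the forward).
Profit at T = |F_mkt − F*| = |114.78 − 115.6531| = R$0.87 per share

R$0.87 per share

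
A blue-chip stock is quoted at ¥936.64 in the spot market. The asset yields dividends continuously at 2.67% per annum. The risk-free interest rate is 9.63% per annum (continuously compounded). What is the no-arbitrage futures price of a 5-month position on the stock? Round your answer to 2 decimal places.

¥964.20

F = S·e^((r − q)T) = 936.64 · e^((0.0963 − 0.0267) × 5/12)
= 936.64 · e^0.029000 = 936.64 × 1.029425
F = ¥964.20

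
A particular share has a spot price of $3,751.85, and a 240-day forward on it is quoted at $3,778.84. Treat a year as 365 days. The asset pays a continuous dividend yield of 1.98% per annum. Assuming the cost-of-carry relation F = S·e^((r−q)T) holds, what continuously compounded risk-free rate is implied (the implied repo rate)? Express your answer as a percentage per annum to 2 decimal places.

From F = S·e^((r−q)T): (r − q) = ln(F/S)/T
ln(3778.84/3751.85) = ln(1.007194) = 0.007168
(r − q) = 0.007168 / (240/365) = 0.010901
r = ln(F/S)/T + q = 0.010901 + 0.0198 = 0.030701
r = 3.07%

3.07%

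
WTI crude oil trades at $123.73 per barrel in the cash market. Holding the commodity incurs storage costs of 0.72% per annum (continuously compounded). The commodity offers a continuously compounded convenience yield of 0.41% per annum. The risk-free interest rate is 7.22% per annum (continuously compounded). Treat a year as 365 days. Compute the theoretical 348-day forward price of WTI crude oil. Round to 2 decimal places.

$132.94 per barrel

Net carry = r + u − y = 0.0722 + 0.0072 − 0.0041 = 0.0753
F = S·e^((r+u−y)T) = 123.73 · e^(0.0753 × 348/365) = 123.73 · e^0.071793
= 123.73 × 1.074433 = $132.94 per barrel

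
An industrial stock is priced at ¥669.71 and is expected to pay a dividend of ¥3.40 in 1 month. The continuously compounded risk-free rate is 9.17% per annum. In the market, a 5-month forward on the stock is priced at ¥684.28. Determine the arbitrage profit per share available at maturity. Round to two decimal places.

PV(dividends) I = 3.40·e^(−0.0917·1/12) = 3.3741
Fair forward F* = (S − I)·e^(rT) = (669.71 − 3.3741)·e^0.038208 = 666.3359 × 1.038947 = 692.2877
Market ¥684.28 < fair 692.2877: forward underpriced → reverse cash-and-carry (short the stock, invest proceeds at r, pay the dividends, go long the forward).
Profit at T = |F_mkt − F*| = |684.28 − 692.2877| = ¥8.01 per share

¥8.01 per share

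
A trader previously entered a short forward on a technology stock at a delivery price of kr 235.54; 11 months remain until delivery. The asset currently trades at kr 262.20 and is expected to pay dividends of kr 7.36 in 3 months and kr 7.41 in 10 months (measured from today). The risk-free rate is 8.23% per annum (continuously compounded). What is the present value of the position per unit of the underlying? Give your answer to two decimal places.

-kr 29.65

PV(remaining dividends) I = 7.36·e^(−0.0823·3/12) + 7.41·e^(−0.0823·10/12) = 14.1289
Current forward F = (S − I)·e^(rT) = (262.20 − 14.1289)·e^(0.0823·11/12) = 248.0711 × 1.078360 = 267.5100
Value (long) = (F − K)·e^(−rT) = (267.5100 − 235.54) × 0.927334 = 29.6469
Short position value = −(long value) = -kr 29.65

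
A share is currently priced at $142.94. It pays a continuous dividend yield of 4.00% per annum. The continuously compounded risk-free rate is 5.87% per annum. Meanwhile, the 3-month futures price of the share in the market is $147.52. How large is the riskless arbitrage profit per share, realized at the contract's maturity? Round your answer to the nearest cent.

Fair futures: F* = S·e^(carry·T), with carry = (r − q) = 0.0587 − 0.0400 = 0.0187
F* = 142.94 · e^(0.0187 × 3/12) = 142.94 · e^0.004675 = 142.94 × 1.004686 = $143.6098
Market $147.52 > fair $143.6098: forward overpriced → cash-and-carry (buy spot, short the forward).
At maturity, profit = |F_mkt − F*| = |147.52 − 143.6098| = $3.91 per share

$3.91 per share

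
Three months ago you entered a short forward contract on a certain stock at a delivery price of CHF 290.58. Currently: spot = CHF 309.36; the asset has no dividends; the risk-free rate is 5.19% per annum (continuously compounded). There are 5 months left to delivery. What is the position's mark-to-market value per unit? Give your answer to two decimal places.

-CHF 25.00

Current fair forward for the remaining 5 months: F = S·e^(r·T), r = 0.0519
F = 309.36 · e^(0.0519 × 5/12) = 309.36 × 1.021861 = 316.1229
Value of long forward = (F − K)·e^(−rT) = (316.1229 − 290.58) · e^(−0.0519·5/12)
= 25.5429 × 0.978607 = 25.00
Short position value = −(long value) = -CHF 25.00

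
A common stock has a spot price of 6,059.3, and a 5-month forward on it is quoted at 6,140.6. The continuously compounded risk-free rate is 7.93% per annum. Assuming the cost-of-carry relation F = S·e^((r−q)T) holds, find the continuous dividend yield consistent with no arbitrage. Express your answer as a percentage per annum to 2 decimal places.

From F = S·e^((r−q)T): (r − q) = ln(F/S)/T
ln(6140.6/6059.3) = ln(1.013417) = 0.013328
(r − q) = 0.013328 / (5/12) = 0.031987
q = r − ln(F/S)/T = 0.0793 − 0.031987 = 0.047313
q = 4.73%

4.73%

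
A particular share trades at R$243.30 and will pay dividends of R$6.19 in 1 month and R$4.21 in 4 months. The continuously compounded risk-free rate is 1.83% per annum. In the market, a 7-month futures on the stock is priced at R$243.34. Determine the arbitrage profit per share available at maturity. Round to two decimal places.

R$7.91 per share

PV(dividends) I = 6.19·e^(−0.0183·1/12) + 4.21·e^(−0.0183·4/12) = 10.3650
Fair futures F* = (S − I)·e^(rT) = (243.30 − 10.3650)·e^0.010675 = 232.9350 × 1.010732 = 235.4349
Market R$243.34 > fair 235.4349: forward overpriced → cash-and-carry (borrow at r, buy the stock and collect the dividends, short the forward).
Profit at T = |F_mkt − F*| = |243.34 − 235.4349| = R$7.91 per share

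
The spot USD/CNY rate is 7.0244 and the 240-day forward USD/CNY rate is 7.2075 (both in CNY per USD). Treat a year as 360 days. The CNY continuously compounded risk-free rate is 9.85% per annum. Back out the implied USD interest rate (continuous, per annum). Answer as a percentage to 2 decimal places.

5.99%

F = S·e^((r_CNY − r_USD)T) ⇒ r_USD = r_CNY − ln(F/S)/T
ln(7.2075/7.0244) = 0.025732; /(240/360) = 0.038598
r_USD = 0.0985 − 0.038598 = 0.059902
r_USD = 5.99%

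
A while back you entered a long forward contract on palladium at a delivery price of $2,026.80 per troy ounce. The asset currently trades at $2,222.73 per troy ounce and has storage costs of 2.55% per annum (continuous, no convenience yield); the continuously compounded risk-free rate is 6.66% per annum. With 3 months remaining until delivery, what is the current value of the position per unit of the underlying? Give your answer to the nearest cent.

Current fair forward for the remaining 3 months: F = S·e^((r + u)·T), (r + u) = 0.0666 + 0.0255 = 0.0921
F = 2222.73 · e^(0.0921 × 3/12) = 2222.73 × 1.02329212 = 2274.5021
Value of long forward = (F − K)·e^(−rT) = (2274.5021 − 2026.80) · e^(−0.0666·3/12)
= 247.7021 × 0.98348785 = 243.61

$243.61 per troy ounce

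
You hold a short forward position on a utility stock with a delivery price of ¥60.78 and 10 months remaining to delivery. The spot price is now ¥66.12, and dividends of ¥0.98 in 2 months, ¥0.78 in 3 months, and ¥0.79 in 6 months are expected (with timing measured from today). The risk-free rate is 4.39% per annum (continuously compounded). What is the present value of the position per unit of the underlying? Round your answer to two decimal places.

-¥5.01

PV(remaining dividends) I = 0.98·e^(−0.0439·2/12) + 0.78·e^(−0.0439·3/12) + 0.79·e^(−0.0439·6/12) = 2.5172
Current forward F = (S − I)·e^(rT) = (66.12 − 2.5172)·e^(0.0439·10/12) = 63.6028 × 1.037261 = 65.9727
Value (long) = (F − K)·e^(−rT) = (65.9727 − 60.78) × 0.964078 = 5.0062
Short position value = −(long value) = -¥5.01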